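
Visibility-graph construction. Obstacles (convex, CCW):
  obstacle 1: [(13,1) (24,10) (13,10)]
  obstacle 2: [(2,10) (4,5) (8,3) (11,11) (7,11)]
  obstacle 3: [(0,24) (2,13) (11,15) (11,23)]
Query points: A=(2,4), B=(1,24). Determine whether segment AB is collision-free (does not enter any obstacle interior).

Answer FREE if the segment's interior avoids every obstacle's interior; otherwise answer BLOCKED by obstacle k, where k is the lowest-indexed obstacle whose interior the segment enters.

Obstacle 1 [(13,1) (24,10) (13,10)]:
  edge (13,1)–(24,10): clear
  edge (24,10)–(13,10): clear
  edge (13,10)–(13,1): clear
  midpoint (3/2,14) outside
  → clear
Obstacle 2 [(2,10) (4,5) (8,3) (11,11) (7,11)]:
  edge (2,10)–(4,5): clear
  edge (4,5)–(8,3): clear
  edge (8,3)–(11,11): clear
  edge (11,11)–(7,11): clear
  edge (7,11)–(2,10): clear
  midpoint (3/2,14) outside
  → clear
Obstacle 3 [(0,24) (2,13) (11,15) (11,23)]:
  edge (0,24)–(2,13): crosses AB
  edge (2,13)–(11,15): clear
  edge (11,15)–(11,23): clear
  edge (11,23)–(0,24): crosses AB
  → BLOCKED

BLOCKED by obstacle 3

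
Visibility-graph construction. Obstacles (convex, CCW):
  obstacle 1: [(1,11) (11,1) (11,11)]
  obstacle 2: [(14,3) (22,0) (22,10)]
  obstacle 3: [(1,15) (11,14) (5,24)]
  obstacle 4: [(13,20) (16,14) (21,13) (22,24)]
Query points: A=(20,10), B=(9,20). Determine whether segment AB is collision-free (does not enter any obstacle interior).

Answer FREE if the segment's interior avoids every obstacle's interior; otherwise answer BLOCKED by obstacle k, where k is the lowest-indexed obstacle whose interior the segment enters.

Obstacle 1 [(1,11) (11,1) (11,11)]:
  edge (1,11)–(11,1): clear
  edge (11,1)–(11,11): clear
  edge (11,11)–(1,11): clear
  midpoint (29/2,15) outside
  → clear
Obstacle 2 [(14,3) (22,0) (22,10)]:
  edge (14,3)–(22,0): clear
  edge (22,0)–(22,10): clear
  edge (22,10)–(14,3): clear
  midpoint (29/2,15) outside
  → clear
Obstacle 3 [(1,15) (11,14) (5,24)]:
  edge (1,15)–(11,14): clear
  edge (11,14)–(5,24): clear
  edge (5,24)–(1,15): clear
  midpoint (29/2,15) outside
  → clear
Obstacle 4 [(13,20) (16,14) (21,13) (22,24)]:
  edge (13,20)–(16,14): clear
  edge (16,14)–(21,13): clear
  edge (21,13)–(22,24): clear
  edge (22,24)–(13,20): clear
  midpoint (29/2,15) outside
  → clear

FREE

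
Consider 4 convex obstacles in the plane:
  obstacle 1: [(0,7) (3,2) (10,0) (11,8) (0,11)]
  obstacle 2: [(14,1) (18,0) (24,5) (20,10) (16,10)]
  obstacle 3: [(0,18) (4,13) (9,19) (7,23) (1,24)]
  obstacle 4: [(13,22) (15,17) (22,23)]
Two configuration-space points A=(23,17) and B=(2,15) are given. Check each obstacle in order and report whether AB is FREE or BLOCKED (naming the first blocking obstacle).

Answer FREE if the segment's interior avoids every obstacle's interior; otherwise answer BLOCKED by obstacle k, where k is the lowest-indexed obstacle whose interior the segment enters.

Obstacle 1 [(0,7) (3,2) (10,0) (11,8) (0,11)]:
  edge (0,7)–(3,2): clear
  edge (3,2)–(10,0): clear
  edge (10,0)–(11,8): clear
  edge (11,8)–(0,11): clear
  edge (0,11)–(0,7): clear
  midpoint (25/2,16) outside
  → clear
Obstacle 2 [(14,1) (18,0) (24,5) (20,10) (16,10)]:
  edge (14,1)–(18,0): clear
  edge (18,0)–(24,5): clear
  edge (24,5)–(20,10): clear
  edge (20,10)–(16,10): clear
  edge (16,10)–(14,1): clear
  midpoint (25/2,16) outside
  → clear
Obstacle 3 [(0,18) (4,13) (9,19) (7,23) (1,24)]:
  edge (0,18)–(4,13): crosses AB
  edge (4,13)–(9,19): crosses AB
  edge (9,19)–(7,23): clear
  edge (7,23)–(1,24): clear
  edge (1,24)–(0,18): clear
  → BLOCKED
Obstacle 4 [(13,22) (15,17) (22,23)]:
  edge (13,22)–(15,17): clear
  edge (15,17)–(22,23): clear
  edge (22,23)–(13,22): clear
  midpoint (25/2,16) outside
  → clear

BLOCKED by obstacle 3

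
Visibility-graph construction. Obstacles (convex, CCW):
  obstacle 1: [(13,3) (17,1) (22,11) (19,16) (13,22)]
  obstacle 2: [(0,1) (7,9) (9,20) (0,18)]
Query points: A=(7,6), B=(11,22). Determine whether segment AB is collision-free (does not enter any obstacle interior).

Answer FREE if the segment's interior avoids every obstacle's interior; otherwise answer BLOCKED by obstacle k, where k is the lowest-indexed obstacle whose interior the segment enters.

Obstacle 1 [(13,3) (17,1) (22,11) (19,16) (13,22)]:
  edge (13,3)–(17,1): clear
  edge (17,1)–(22,11): clear
  edge (22,11)–(19,16): clear
  edge (19,16)–(13,22): clear
  edge (13,22)–(13,3): clear
  midpoint (9,14) outside
  → clear
Obstacle 2 [(0,1) (7,9) (9,20) (0,18)]:
  edge (0,1)–(7,9): clear
  edge (7,9)–(9,20): clear
  edge (9,20)–(0,18): clear
  edge (0,18)–(0,1): clear
  midpoint (9,14) outside
  → clear

FREE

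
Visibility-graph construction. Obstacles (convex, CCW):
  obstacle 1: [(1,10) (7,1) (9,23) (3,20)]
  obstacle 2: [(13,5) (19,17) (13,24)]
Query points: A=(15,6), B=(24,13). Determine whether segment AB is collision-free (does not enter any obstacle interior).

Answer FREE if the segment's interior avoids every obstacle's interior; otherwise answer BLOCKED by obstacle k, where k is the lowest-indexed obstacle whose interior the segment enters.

FREE

Obstacle 1 [(1,10) (7,1) (9,23) (3,20)]:
  edge (1,10)–(7,1): clear
  edge (7,1)–(9,23): clear
  edge (9,23)–(3,20): clear
  edge (3,20)–(1,10): clear
  midpoint (39/2,19/2) outside
  → clear
Obstacle 2 [(13,5) (19,17) (13,24)]:
  edge (13,5)–(19,17): clear
  edge (19,17)–(13,24): clear
  edge (13,24)–(13,5): clear
  midpoint (39/2,19/2) outside
  → clear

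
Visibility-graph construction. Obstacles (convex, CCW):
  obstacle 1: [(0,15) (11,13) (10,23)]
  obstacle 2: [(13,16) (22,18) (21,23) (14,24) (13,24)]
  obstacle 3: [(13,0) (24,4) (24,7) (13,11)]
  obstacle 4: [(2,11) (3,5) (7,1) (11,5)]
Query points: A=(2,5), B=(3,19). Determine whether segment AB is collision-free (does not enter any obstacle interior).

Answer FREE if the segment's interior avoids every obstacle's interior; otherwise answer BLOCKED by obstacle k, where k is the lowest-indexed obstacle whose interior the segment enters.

BLOCKED by obstacle 1

Obstacle 1 [(0,15) (11,13) (10,23)]:
  edge (0,15)–(11,13): crosses AB
  edge (11,13)–(10,23): clear
  edge (10,23)–(0,15): crosses AB
  → BLOCKED
Obstacle 2 [(13,16) (22,18) (21,23) (14,24) (13,24)]:
  edge (13,16)–(22,18): clear
  edge (22,18)–(21,23): clear
  edge (21,23)–(14,24): clear
  edge (14,24)–(13,24): clear
  edge (13,24)–(13,16): clear
  midpoint (5/2,12) outside
  → clear
Obstacle 3 [(13,0) (24,4) (24,7) (13,11)]:
  edge (13,0)–(24,4): clear
  edge (24,4)–(24,7): clear
  edge (24,7)–(13,11): clear
  edge (13,11)–(13,0): clear
  midpoint (5/2,12) outside
  → clear
Obstacle 4 [(2,11) (3,5) (7,1) (11,5)]:
  edge (2,11)–(3,5): crosses AB
  edge (3,5)–(7,1): clear
  edge (7,1)–(11,5): clear
  edge (11,5)–(2,11): crosses AB
  → BLOCKED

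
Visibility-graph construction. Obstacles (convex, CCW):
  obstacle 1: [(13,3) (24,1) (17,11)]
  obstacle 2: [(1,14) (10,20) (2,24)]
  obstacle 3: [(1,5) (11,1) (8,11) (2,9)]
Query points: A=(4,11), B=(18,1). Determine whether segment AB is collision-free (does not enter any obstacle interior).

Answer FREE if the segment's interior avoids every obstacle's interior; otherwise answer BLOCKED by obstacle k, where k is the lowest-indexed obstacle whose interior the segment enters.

Obstacle 1 [(13,3) (24,1) (17,11)]:
  edge (13,3)–(24,1): crosses AB
  edge (24,1)–(17,11): clear
  edge (17,11)–(13,3): crosses AB
  → BLOCKED
Obstacle 2 [(1,14) (10,20) (2,24)]:
  edge (1,14)–(10,20): clear
  edge (10,20)–(2,24): clear
  edge (2,24)–(1,14): clear
  midpoint (11,6) outside
  → clear
Obstacle 3 [(1,5) (11,1) (8,11) (2,9)]:
  edge (1,5)–(11,1): clear
  edge (11,1)–(8,11): crosses AB
  edge (8,11)–(2,9): crosses AB
  edge (2,9)–(1,5): clear
  → BLOCKED

BLOCKED by obstacle 1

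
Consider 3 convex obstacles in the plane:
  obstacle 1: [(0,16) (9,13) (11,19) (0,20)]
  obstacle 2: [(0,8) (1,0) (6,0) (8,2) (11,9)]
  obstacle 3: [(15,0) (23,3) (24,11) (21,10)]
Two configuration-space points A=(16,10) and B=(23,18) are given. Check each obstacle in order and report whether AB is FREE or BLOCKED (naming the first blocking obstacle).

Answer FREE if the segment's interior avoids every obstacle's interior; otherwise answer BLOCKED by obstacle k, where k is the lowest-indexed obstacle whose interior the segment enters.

FREE

Obstacle 1 [(0,16) (9,13) (11,19) (0,20)]:
  edge (0,16)–(9,13): clear
  edge (9,13)–(11,19): clear
  edge (11,19)–(0,20): clear
  edge (0,20)–(0,16): clear
  midpoint (39/2,14) outside
  → clear
Obstacle 2 [(0,8) (1,0) (6,0) (8,2) (11,9)]:
  edge (0,8)–(1,0): clear
  edge (1,0)–(6,0): clear
  edge (6,0)–(8,2): clear
  edge (8,2)–(11,9): clear
  edge (11,9)–(0,8): clear
  midpoint (39/2,14) outside
  → clear
Obstacle 3 [(15,0) (23,3) (24,11) (21,10)]:
  edge (15,0)–(23,3): clear
  edge (23,3)–(24,11): clear
  edge (24,11)–(21,10): clear
  edge (21,10)–(15,0): clear
  midpoint (39/2,14) outside
  → clear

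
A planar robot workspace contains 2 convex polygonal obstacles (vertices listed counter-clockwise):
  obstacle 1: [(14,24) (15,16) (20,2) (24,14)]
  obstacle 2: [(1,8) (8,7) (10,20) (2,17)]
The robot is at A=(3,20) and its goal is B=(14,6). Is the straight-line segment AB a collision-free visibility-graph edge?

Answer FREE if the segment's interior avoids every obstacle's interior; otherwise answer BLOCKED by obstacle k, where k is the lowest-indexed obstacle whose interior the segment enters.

BLOCKED by obstacle 2

Obstacle 1 [(14,24) (15,16) (20,2) (24,14)]:
  edge (14,24)–(15,16): clear
  edge (15,16)–(20,2): clear
  edge (20,2)–(24,14): clear
  edge (24,14)–(14,24): clear
  midpoint (17/2,13) outside
  → clear
Obstacle 2 [(1,8) (8,7) (10,20) (2,17)]:
  edge (1,8)–(8,7): clear
  edge (8,7)–(10,20): crosses AB
  edge (10,20)–(2,17): crosses AB
  edge (2,17)–(1,8): clear
  → BLOCKED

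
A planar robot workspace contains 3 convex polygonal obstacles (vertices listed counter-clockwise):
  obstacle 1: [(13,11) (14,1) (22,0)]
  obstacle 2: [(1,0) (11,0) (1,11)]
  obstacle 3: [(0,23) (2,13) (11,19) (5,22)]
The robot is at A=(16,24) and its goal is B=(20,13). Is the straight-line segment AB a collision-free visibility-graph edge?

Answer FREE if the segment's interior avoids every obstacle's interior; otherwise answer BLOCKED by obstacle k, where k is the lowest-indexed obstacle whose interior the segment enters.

Obstacle 1 [(13,11) (14,1) (22,0)]:
  edge (13,11)–(14,1): clear
  edge (14,1)–(22,0): clear
  edge (22,0)–(13,11): clear
  midpoint (18,37/2) outside
  → clear
Obstacle 2 [(1,0) (11,0) (1,11)]:
  edge (1,0)–(11,0): clear
  edge (11,0)–(1,11): clear
  edge (1,11)–(1,0): clear
  midpoint (18,37/2) outside
  → clear
Obstacle 3 [(0,23) (2,13) (11,19) (5,22)]:
  edge (0,23)–(2,13): clear
  edge (2,13)–(11,19): clear
  edge (11,19)–(5,22): clear
  edge (5,22)–(0,23): clear
  midpoint (18,37/2) outside
  → clear

FREE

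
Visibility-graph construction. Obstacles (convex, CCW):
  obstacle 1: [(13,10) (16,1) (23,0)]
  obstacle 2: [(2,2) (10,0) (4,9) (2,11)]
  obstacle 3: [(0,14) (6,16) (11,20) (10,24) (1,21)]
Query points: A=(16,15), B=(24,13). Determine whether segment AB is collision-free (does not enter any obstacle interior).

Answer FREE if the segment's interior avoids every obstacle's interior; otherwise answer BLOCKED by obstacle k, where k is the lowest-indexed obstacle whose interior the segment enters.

FREE

Obstacle 1 [(13,10) (16,1) (23,0)]:
  edge (13,10)–(16,1): clear
  edge (16,1)–(23,0): clear
  edge (23,0)–(13,10): clear
  midpoint (20,14) outside
  → clear
Obstacle 2 [(2,2) (10,0) (4,9) (2,11)]:
  edge (2,2)–(10,0): clear
  edge (10,0)–(4,9): clear
  edge (4,9)–(2,11): clear
  edge (2,11)–(2,2): clear
  midpoint (20,14) outside
  → clear
Obstacle 3 [(0,14) (6,16) (11,20) (10,24) (1,21)]:
  edge (0,14)–(6,16): clear
  edge (6,16)–(11,20): clear
  edge (11,20)–(10,24): clear
  edge (10,24)–(1,21): clear
  edge (1,21)–(0,14): clear
  midpoint (20,14) outside
  → clear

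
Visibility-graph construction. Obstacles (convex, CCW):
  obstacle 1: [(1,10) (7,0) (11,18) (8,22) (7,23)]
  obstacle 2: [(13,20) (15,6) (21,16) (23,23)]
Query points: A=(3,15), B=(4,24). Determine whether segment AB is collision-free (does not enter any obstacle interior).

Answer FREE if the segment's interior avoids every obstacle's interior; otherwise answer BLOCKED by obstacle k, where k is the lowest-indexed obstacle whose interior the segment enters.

FREE

Obstacle 1 [(1,10) (7,0) (11,18) (8,22) (7,23)]:
  edge (1,10)–(7,0): clear
  edge (7,0)–(11,18): clear
  edge (11,18)–(8,22): clear
  edge (8,22)–(7,23): clear
  edge (7,23)–(1,10): clear
  midpoint (7/2,39/2) outside
  → clear
Obstacle 2 [(13,20) (15,6) (21,16) (23,23)]:
  edge (13,20)–(15,6): clear
  edge (15,6)–(21,16): clear
  edge (21,16)–(23,23): clear
  edge (23,23)–(13,20): clear
  midpoint (7/2,39/2) outside
  → clear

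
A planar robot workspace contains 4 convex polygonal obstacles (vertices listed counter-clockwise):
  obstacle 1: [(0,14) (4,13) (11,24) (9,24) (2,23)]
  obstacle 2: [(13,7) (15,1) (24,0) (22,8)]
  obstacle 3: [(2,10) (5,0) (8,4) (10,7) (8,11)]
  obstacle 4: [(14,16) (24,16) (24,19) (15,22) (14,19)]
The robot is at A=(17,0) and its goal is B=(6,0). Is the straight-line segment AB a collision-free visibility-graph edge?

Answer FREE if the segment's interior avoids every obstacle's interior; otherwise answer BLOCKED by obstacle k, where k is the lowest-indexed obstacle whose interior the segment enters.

Obstacle 1 [(0,14) (4,13) (11,24) (9,24) (2,23)]:
  edge (0,14)–(4,13): clear
  edge (4,13)–(11,24): clear
  edge (11,24)–(9,24): clear
  edge (9,24)–(2,23): clear
  edge (2,23)–(0,14): clear
  midpoint (23/2,0) outside
  → clear
Obstacle 2 [(13,7) (15,1) (24,0) (22,8)]:
  edge (13,7)–(15,1): clear
  edge (15,1)–(24,0): clear
  edge (24,0)–(22,8): clear
  edge (22,8)–(13,7): clear
  midpoint (23/2,0) outside
  → clear
Obstacle 3 [(2,10) (5,0) (8,4) (10,7) (8,11)]:
  edge (2,10)–(5,0): clear
  edge (5,0)–(8,4): clear
  edge (8,4)–(10,7): clear
  edge (10,7)–(8,11): clear
  edge (8,11)–(2,10): clear
  midpoint (23/2,0) outside
  → clear
Obstacle 4 [(14,16) (24,16) (24,19) (15,22) (14,19)]:
  edge (14,16)–(24,16): clear
  edge (24,16)–(24,19): clear
  edge (24,19)–(15,22): clear
  edge (15,22)–(14,19): clear
  edge (14,19)–(14,16): clear
  midpoint (23/2,0) outside
  → clear

FREE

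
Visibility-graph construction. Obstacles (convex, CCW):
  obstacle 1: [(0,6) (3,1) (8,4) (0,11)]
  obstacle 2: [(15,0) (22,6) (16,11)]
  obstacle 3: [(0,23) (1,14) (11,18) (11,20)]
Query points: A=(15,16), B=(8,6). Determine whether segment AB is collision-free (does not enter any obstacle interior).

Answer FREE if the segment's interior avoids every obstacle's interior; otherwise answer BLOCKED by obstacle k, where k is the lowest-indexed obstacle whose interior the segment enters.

FREE

Obstacle 1 [(0,6) (3,1) (8,4) (0,11)]:
  edge (0,6)–(3,1): clear
  edge (3,1)–(8,4): clear
  edge (8,4)–(0,11): clear
  edge (0,11)–(0,6): clear
  midpoint (23/2,11) outside
  → clear
Obstacle 2 [(15,0) (22,6) (16,11)]:
  edge (15,0)–(22,6): clear
  edge (22,6)–(16,11): clear
  edge (16,11)–(15,0): clear
  midpoint (23/2,11) outside
  → clear
Obstacle 3 [(0,23) (1,14) (11,18) (11,20)]:
  edge (0,23)–(1,14): clear
  edge (1,14)–(11,18): clear
  edge (11,18)–(11,20): clear
  edge (11,20)–(0,23): clear
  midpoint (23/2,11) outside
  → clear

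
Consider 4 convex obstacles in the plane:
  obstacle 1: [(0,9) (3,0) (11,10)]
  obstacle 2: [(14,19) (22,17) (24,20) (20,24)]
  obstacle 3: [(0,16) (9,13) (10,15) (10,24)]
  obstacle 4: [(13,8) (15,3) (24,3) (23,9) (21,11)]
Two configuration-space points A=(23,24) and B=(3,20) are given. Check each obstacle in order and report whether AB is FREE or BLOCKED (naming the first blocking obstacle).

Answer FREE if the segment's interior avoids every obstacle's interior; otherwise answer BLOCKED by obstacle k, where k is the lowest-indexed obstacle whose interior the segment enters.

BLOCKED by obstacle 2

Obstacle 1 [(0,9) (3,0) (11,10)]:
  edge (0,9)–(3,0): clear
  edge (3,0)–(11,10): clear
  edge (11,10)–(0,9): clear
  midpoint (13,22) outside
  → clear
Obstacle 2 [(14,19) (22,17) (24,20) (20,24)]:
  edge (14,19)–(22,17): clear
  edge (22,17)–(24,20): clear
  edge (24,20)–(20,24): crosses AB
  edge (20,24)–(14,19): crosses AB
  → BLOCKED
Obstacle 3 [(0,16) (9,13) (10,15) (10,24)]:
  edge (0,16)–(9,13): clear
  edge (9,13)–(10,15): clear
  edge (10,15)–(10,24): crosses AB
  edge (10,24)–(0,16): crosses AB
  → BLOCKED
Obstacle 4 [(13,8) (15,3) (24,3) (23,9) (21,11)]:
  edge (13,8)–(15,3): clear
  edge (15,3)–(24,3): clear
  edge (24,3)–(23,9): clear
  edge (23,9)–(21,11): clear
  edge (21,11)–(13,8): clear
  midpoint (13,22) outside
  → clear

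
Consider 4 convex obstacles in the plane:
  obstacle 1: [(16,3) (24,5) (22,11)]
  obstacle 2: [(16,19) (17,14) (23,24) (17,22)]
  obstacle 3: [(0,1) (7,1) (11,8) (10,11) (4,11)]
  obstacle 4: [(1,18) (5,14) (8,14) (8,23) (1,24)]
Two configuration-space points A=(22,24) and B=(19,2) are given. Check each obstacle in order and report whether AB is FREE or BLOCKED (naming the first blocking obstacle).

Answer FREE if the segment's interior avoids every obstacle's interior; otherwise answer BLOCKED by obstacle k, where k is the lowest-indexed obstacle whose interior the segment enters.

BLOCKED by obstacle 1

Obstacle 1 [(16,3) (24,5) (22,11)]:
  edge (16,3)–(24,5): crosses AB
  edge (24,5)–(22,11): clear
  edge (22,11)–(16,3): crosses AB
  → BLOCKED
Obstacle 2 [(16,19) (17,14) (23,24) (17,22)]:
  edge (16,19)–(17,14): clear
  edge (17,14)–(23,24): crosses AB
  edge (23,24)–(17,22): crosses AB
  edge (17,22)–(16,19): clear
  → BLOCKED
Obstacle 3 [(0,1) (7,1) (11,8) (10,11) (4,11)]:
  edge (0,1)–(7,1): clear
  edge (7,1)–(11,8): clear
  edge (11,8)–(10,11): clear
  edge (10,11)–(4,11): clear
  edge (4,11)–(0,1): clear
  midpoint (41/2,13) outside
  → clear
Obstacle 4 [(1,18) (5,14) (8,14) (8,23) (1,24)]:
  edge (1,18)–(5,14): clear
  edge (5,14)–(8,14): clear
  edge (8,14)–(8,23): clear
  edge (8,23)–(1,24): clear
  edge (1,24)–(1,18): clear
  midpoint (41/2,13) outside
  → clear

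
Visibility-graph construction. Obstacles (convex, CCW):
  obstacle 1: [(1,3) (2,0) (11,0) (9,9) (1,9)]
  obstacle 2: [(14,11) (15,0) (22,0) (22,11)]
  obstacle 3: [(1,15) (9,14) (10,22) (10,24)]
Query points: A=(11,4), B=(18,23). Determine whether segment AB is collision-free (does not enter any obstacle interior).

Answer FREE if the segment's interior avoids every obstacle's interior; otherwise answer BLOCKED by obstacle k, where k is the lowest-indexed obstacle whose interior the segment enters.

Obstacle 1 [(1,3) (2,0) (11,0) (9,9) (1,9)]:
  edge (1,3)–(2,0): clear
  edge (2,0)–(11,0): clear
  edge (11,0)–(9,9): clear
  edge (9,9)–(1,9): clear
  edge (1,9)–(1,3): clear
  midpoint (29/2,27/2) outside
  → clear
Obstacle 2 [(14,11) (15,0) (22,0) (22,11)]:
  edge (14,11)–(15,0): clear
  edge (15,0)–(22,0): clear
  edge (22,0)–(22,11): clear
  edge (22,11)–(14,11): clear
  midpoint (29/2,27/2) outside
  → clear
Obstacle 3 [(1,15) (9,14) (10,22) (10,24)]:
  edge (1,15)–(9,14): clear
  edge (9,14)–(10,22): clear
  edge (10,22)–(10,24): clear
  edge (10,24)–(1,15): clear
  midpoint (29/2,27/2) outside
  → clear

FREE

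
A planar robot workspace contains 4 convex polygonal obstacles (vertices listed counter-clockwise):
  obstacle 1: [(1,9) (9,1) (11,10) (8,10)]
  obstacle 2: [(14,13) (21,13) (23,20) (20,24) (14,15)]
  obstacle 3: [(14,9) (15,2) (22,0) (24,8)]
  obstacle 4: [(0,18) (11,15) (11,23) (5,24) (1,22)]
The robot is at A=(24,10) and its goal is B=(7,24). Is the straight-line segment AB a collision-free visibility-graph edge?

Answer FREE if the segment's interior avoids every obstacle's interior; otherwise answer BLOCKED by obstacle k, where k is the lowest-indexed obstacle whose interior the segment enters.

Obstacle 1 [(1,9) (9,1) (11,10) (8,10)]:
  edge (1,9)–(9,1): clear
  edge (9,1)–(11,10): clear
  edge (11,10)–(8,10): clear
  edge (8,10)–(1,9): clear
  midpoint (31/2,17) outside
  → clear
Obstacle 2 [(14,13) (21,13) (23,20) (20,24) (14,15)]:
  edge (14,13)–(21,13): crosses AB
  edge (21,13)–(23,20): clear
  edge (23,20)–(20,24): clear
  edge (20,24)–(14,15): crosses AB
  edge (14,15)–(14,13): clear
  → BLOCKED
Obstacle 3 [(14,9) (15,2) (22,0) (24,8)]:
  edge (14,9)–(15,2): clear
  edge (15,2)–(22,0): clear
  edge (22,0)–(24,8): clear
  edge (24,8)–(14,9): clear
  midpoint (31/2,17) outside
  → clear
Obstacle 4 [(0,18) (11,15) (11,23) (5,24) (1,22)]:
  edge (0,18)–(11,15): clear
  edge (11,15)–(11,23): crosses AB
  edge (11,23)–(5,24): crosses AB
  edge (5,24)–(1,22): clear
  edge (1,22)–(0,18): clear
  → BLOCKED

BLOCKED by obstacle 2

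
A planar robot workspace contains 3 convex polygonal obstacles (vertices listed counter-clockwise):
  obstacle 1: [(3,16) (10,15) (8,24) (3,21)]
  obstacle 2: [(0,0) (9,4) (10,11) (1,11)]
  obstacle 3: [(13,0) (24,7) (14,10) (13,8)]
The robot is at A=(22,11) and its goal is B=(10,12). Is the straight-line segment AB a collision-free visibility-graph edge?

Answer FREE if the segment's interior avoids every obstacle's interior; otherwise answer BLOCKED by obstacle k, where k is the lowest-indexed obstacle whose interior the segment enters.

Obstacle 1 [(3,16) (10,15) (8,24) (3,21)]:
  edge (3,16)–(10,15): clear
  edge (10,15)–(8,24): clear
  edge (8,24)–(3,21): clear
  edge (3,21)–(3,16): clear
  midpoint (16,23/2) outside
  → clear
Obstacle 2 [(0,0) (9,4) (10,11) (1,11)]:
  edge (0,0)–(9,4): clear
  edge (9,4)–(10,11): clear
  edge (10,11)–(1,11): clear
  edge (1,11)–(0,0): clear
  midpoint (16,23/2) outside
  → clear
Obstacle 3 [(13,0) (24,7) (14,10) (13,8)]:
  edge (13,0)–(24,7): clear
  edge (24,7)–(14,10): clear
  edge (14,10)–(13,8): clear
  edge (13,8)–(13,0): clear
  midpoint (16,23/2) outside
  → clear

FREE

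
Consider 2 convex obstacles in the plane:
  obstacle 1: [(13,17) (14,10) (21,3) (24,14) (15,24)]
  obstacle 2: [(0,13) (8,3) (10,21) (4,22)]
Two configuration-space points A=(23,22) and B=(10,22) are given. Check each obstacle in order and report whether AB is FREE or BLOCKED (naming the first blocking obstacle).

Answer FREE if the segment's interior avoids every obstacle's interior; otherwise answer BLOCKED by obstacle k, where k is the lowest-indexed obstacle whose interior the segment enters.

BLOCKED by obstacle 1

Obstacle 1 [(13,17) (14,10) (21,3) (24,14) (15,24)]:
  edge (13,17)–(14,10): clear
  edge (14,10)–(21,3): clear
  edge (21,3)–(24,14): clear
  edge (24,14)–(15,24): crosses AB
  edge (15,24)–(13,17): crosses AB
  → BLOCKED
Obstacle 2 [(0,13) (8,3) (10,21) (4,22)]:
  edge (0,13)–(8,3): clear
  edge (8,3)–(10,21): clear
  edge (10,21)–(4,22): clear
  edge (4,22)–(0,13): clear
  midpoint (33/2,22) outside
  → clear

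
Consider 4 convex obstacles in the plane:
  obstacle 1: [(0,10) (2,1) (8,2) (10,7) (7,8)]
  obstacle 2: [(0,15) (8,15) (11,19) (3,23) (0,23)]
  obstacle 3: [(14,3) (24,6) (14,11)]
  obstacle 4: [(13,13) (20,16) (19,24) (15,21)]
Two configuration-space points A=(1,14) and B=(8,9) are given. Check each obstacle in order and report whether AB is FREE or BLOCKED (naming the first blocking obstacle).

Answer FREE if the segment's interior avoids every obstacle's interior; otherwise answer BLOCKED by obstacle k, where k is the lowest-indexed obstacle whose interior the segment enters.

Obstacle 1 [(0,10) (2,1) (8,2) (10,7) (7,8)]:
  edge (0,10)–(2,1): clear
  edge (2,1)–(8,2): clear
  edge (8,2)–(10,7): clear
  edge (10,7)–(7,8): clear
  edge (7,8)–(0,10): clear
  midpoint (9/2,23/2) outside
  → clear
Obstacle 2 [(0,15) (8,15) (11,19) (3,23) (0,23)]:
  edge (0,15)–(8,15): clear
  edge (8,15)–(11,19): clear
  edge (11,19)–(3,23): clear
  edge (3,23)–(0,23): clear
  edge (0,23)–(0,15): clear
  midpoint (9/2,23/2) outside
  → clear
Obstacle 3 [(14,3) (24,6) (14,11)]:
  edge (14,3)–(24,6): clear
  edge (24,6)–(14,11): clear
  edge (14,11)–(14,3): clear
  midpoint (9/2,23/2) outside
  → clear
Obstacle 4 [(13,13) (20,16) (19,24) (15,21)]:
  edge (13,13)–(20,16): clear
  edge (20,16)–(19,24): clear
  edge (19,24)–(15,21): clear
  edge (15,21)–(13,13): clear
  midpoint (9/2,23/2) outside
  → clear

FREE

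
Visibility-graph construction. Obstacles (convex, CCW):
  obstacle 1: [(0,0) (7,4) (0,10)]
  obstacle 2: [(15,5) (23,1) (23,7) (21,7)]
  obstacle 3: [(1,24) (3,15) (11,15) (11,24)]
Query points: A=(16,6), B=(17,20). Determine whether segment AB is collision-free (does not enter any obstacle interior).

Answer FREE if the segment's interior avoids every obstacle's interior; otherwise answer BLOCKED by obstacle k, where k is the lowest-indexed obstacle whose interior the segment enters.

FREE

Obstacle 1 [(0,0) (7,4) (0,10)]:
  edge (0,0)–(7,4): clear
  edge (7,4)–(0,10): clear
  edge (0,10)–(0,0): clear
  midpoint (33/2,13) outside
  → clear
Obstacle 2 [(15,5) (23,1) (23,7) (21,7)]:
  edge (15,5)–(23,1): clear
  edge (23,1)–(23,7): clear
  edge (23,7)–(21,7): clear
  edge (21,7)–(15,5): clear
  midpoint (33/2,13) outside
  → clear
Obstacle 3 [(1,24) (3,15) (11,15) (11,24)]:
  edge (1,24)–(3,15): clear
  edge (3,15)–(11,15): clear
  edge (11,15)–(11,24): clear
  edge (11,24)–(1,24): clear
  midpoint (33/2,13) outside
  → clear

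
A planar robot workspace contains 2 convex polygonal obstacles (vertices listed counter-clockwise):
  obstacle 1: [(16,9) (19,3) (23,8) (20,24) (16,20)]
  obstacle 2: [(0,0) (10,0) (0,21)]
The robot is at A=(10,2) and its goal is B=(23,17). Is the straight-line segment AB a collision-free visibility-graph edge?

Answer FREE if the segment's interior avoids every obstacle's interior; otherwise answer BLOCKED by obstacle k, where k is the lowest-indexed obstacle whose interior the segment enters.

BLOCKED by obstacle 1

Obstacle 1 [(16,9) (19,3) (23,8) (20,24) (16,20)]:
  edge (16,9)–(19,3): crosses AB
  edge (19,3)–(23,8): clear
  edge (23,8)–(20,24): crosses AB
  edge (20,24)–(16,20): clear
  edge (16,20)–(16,9): clear
  → BLOCKED
Obstacle 2 [(0,0) (10,0) (0,21)]:
  edge (0,0)–(10,0): clear
  edge (10,0)–(0,21): clear
  edge (0,21)–(0,0): clear
  midpoint (33/2,19/2) outside
  → clear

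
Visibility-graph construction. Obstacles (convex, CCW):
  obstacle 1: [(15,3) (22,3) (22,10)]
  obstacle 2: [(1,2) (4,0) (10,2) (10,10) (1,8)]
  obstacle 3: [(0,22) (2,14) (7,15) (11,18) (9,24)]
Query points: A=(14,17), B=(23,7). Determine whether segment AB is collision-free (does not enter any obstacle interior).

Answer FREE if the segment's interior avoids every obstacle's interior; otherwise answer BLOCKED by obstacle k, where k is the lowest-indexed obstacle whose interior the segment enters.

Obstacle 1 [(15,3) (22,3) (22,10)]:
  edge (15,3)–(22,3): clear
  edge (22,3)–(22,10): crosses AB
  edge (22,10)–(15,3): crosses AB
  → BLOCKED
Obstacle 2 [(1,2) (4,0) (10,2) (10,10) (1,8)]:
  edge (1,2)–(4,0): clear
  edge (4,0)–(10,2): clear
  edge (10,2)–(10,10): clear
  edge (10,10)–(1,8): clear
  edge (1,8)–(1,2): clear
  midpoint (37/2,12) outside
  → clear
Obstacle 3 [(0,22) (2,14) (7,15) (11,18) (9,24)]:
  edge (0,22)–(2,14): clear
  edge (2,14)–(7,15): clear
  edge (7,15)–(11,18): clear
  edge (11,18)–(9,24): clear
  edge (9,24)–(0,22): clear
  midpoint (37/2,12) outside
  → clear

BLOCKED by obstacle 1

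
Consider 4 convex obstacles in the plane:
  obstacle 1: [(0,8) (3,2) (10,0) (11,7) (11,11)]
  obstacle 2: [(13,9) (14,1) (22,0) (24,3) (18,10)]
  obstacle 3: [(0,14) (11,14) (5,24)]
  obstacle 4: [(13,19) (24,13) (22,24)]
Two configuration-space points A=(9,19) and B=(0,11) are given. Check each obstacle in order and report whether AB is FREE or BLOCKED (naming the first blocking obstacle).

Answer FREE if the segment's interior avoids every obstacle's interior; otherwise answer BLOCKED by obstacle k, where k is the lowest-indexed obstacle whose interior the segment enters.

BLOCKED by obstacle 3

Obstacle 1 [(0,8) (3,2) (10,0) (11,7) (11,11)]:
  edge (0,8)–(3,2): clear
  edge (3,2)–(10,0): clear
  edge (10,0)–(11,7): clear
  edge (11,7)–(11,11): clear
  edge (11,11)–(0,8): clear
  midpoint (9/2,15) outside
  → clear
Obstacle 2 [(13,9) (14,1) (22,0) (24,3) (18,10)]:
  edge (13,9)–(14,1): clear
  edge (14,1)–(22,0): clear
  edge (22,0)–(24,3): clear
  edge (24,3)–(18,10): clear
  edge (18,10)–(13,9): clear
  midpoint (9/2,15) outside
  → clear
Obstacle 3 [(0,14) (11,14) (5,24)]:
  edge (0,14)–(11,14): crosses AB
  edge (11,14)–(5,24): crosses AB
  edge (5,24)–(0,14): clear
  → BLOCKED
Obstacle 4 [(13,19) (24,13) (22,24)]:
  edge (13,19)–(24,13): clear
  edge (24,13)–(22,24): clear
  edge (22,24)–(13,19): clear
  midpoint (9/2,15) outside
  → clear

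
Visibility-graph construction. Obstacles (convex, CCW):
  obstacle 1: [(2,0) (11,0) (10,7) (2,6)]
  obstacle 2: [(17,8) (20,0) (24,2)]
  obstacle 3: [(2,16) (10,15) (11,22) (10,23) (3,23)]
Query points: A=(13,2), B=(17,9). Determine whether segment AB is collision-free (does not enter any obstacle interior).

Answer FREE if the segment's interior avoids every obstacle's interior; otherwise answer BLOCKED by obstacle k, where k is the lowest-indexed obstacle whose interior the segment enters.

Obstacle 1 [(2,0) (11,0) (10,7) (2,6)]:
  edge (2,0)–(11,0): clear
  edge (11,0)–(10,7): clear
  edge (10,7)–(2,6): clear
  edge (2,6)–(2,0): clear
  midpoint (15,11/2) outside
  → clear
Obstacle 2 [(17,8) (20,0) (24,2)]:
  edge (17,8)–(20,0): clear
  edge (20,0)–(24,2): clear
  edge (24,2)–(17,8): clear
  midpoint (15,11/2) outside
  → clear
Obstacle 3 [(2,16) (10,15) (11,22) (10,23) (3,23)]:
  edge (2,16)–(10,15): clear
  edge (10,15)–(11,22): clear
  edge (11,22)–(10,23): clear
  edge (10,23)–(3,23): clear
  edge (3,23)–(2,16): clear
  midpoint (15,11/2) outside
  → clear

FREE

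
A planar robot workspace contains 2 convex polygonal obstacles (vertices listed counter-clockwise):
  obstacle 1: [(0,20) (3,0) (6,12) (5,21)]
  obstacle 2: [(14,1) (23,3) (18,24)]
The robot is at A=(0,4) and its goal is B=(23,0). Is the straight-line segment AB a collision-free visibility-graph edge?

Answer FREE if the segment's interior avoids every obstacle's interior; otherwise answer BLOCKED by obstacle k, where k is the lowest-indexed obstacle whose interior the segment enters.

Obstacle 1 [(0,20) (3,0) (6,12) (5,21)]:
  edge (0,20)–(3,0): crosses AB
  edge (3,0)–(6,12): crosses AB
  edge (6,12)–(5,21): clear
  edge (5,21)–(0,20): clear
  → BLOCKED
Obstacle 2 [(14,1) (23,3) (18,24)]:
  edge (14,1)–(23,3): crosses AB
  edge (23,3)–(18,24): clear
  edge (18,24)–(14,1): crosses AB
  → BLOCKED

BLOCKED by obstacle 1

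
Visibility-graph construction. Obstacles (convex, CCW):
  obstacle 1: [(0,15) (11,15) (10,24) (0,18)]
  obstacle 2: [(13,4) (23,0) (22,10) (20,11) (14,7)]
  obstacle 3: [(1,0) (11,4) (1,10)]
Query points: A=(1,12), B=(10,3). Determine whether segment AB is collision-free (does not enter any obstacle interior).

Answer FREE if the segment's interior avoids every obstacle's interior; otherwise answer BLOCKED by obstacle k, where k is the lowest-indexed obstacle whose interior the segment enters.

Obstacle 1 [(0,15) (11,15) (10,24) (0,18)]:
  edge (0,15)–(11,15): clear
  edge (11,15)–(10,24): clear
  edge (10,24)–(0,18): clear
  edge (0,18)–(0,15): clear
  midpoint (11/2,15/2) outside
  → clear
Obstacle 2 [(13,4) (23,0) (22,10) (20,11) (14,7)]:
  edge (13,4)–(23,0): clear
  edge (23,0)–(22,10): clear
  edge (22,10)–(20,11): clear
  edge (20,11)–(14,7): clear
  edge (14,7)–(13,4): clear
  midpoint (11/2,15/2) outside
  → clear
Obstacle 3 [(1,0) (11,4) (1,10)]:
  edge (1,0)–(11,4): crosses AB
  edge (11,4)–(1,10): crosses AB
  edge (1,10)–(1,0): clear
  → BLOCKED

BLOCKED by obstacle 3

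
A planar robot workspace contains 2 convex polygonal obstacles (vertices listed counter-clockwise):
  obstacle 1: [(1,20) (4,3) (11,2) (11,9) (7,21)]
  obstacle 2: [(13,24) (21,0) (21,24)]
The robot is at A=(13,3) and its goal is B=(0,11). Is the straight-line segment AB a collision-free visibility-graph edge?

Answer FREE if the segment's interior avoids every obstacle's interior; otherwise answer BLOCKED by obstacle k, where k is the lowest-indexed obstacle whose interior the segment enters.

Obstacle 1 [(1,20) (4,3) (11,2) (11,9) (7,21)]:
  edge (1,20)–(4,3): crosses AB
  edge (4,3)–(11,2): clear
  edge (11,2)–(11,9): crosses AB
  edge (11,9)–(7,21): clear
  edge (7,21)–(1,20): clear
  → BLOCKED
Obstacle 2 [(13,24) (21,0) (21,24)]:
  edge (13,24)–(21,0): clear
  edge (21,0)–(21,24): clear
  edge (21,24)–(13,24): clear
  midpoint (13/2,7) outside
  → clear

BLOCKED by obstacle 1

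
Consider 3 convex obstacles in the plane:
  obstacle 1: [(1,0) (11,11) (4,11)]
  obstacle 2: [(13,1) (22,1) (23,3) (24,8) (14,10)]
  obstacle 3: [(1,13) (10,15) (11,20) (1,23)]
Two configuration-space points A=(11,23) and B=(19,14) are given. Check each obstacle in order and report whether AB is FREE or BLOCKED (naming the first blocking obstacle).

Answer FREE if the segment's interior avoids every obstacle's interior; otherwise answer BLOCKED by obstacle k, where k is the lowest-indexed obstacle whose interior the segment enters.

FREE

Obstacle 1 [(1,0) (11,11) (4,11)]:
  edge (1,0)–(11,11): clear
  edge (11,11)–(4,11): clear
  edge (4,11)–(1,0): clear
  midpoint (15,37/2) outside
  → clear
Obstacle 2 [(13,1) (22,1) (23,3) (24,8) (14,10)]:
  edge (13,1)–(22,1): clear
  edge (22,1)–(23,3): clear
  edge (23,3)–(24,8): clear
  edge (24,8)–(14,10): clear
  edge (14,10)–(13,1): clear
  midpoint (15,37/2) outside
  → clear
Obstacle 3 [(1,13) (10,15) (11,20) (1,23)]:
  edge (1,13)–(10,15): clear
  edge (10,15)–(11,20): clear
  edge (11,20)–(1,23): clear
  edge (1,23)–(1,13): clear
  midpoint (15,37/2) outside
  → clear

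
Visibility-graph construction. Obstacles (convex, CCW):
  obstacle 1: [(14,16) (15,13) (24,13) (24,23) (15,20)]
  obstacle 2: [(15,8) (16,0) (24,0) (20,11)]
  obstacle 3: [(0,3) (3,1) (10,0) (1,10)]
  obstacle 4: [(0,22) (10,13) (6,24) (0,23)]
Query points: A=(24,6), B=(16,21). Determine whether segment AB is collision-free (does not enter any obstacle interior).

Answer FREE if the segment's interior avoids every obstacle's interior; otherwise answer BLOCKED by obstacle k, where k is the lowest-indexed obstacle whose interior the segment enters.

Obstacle 1 [(14,16) (15,13) (24,13) (24,23) (15,20)]:
  edge (14,16)–(15,13): clear
  edge (15,13)–(24,13): crosses AB
  edge (24,13)–(24,23): clear
  edge (24,23)–(15,20): crosses AB
  edge (15,20)–(14,16): clear
  → BLOCKED
Obstacle 2 [(15,8) (16,0) (24,0) (20,11)]:
  edge (15,8)–(16,0): clear
  edge (16,0)–(24,0): clear
  edge (24,0)–(20,11): clear
  edge (20,11)–(15,8): clear
  midpoint (20,27/2) outside
  → clear
Obstacle 3 [(0,3) (3,1) (10,0) (1,10)]:
  edge (0,3)–(3,1): clear
  edge (3,1)–(10,0): clear
  edge (10,0)–(1,10): clear
  edge (1,10)–(0,3): clear
  midpoint (20,27/2) outside
  → clear
Obstacle 4 [(0,22) (10,13) (6,24) (0,23)]:
  edge (0,22)–(10,13): clear
  edge (10,13)–(6,24): clear
  edge (6,24)–(0,23): clear
  edge (0,23)–(0,22): clear
  midpoint (20,27/2) outside
  → clear

BLOCKED by obstacle 1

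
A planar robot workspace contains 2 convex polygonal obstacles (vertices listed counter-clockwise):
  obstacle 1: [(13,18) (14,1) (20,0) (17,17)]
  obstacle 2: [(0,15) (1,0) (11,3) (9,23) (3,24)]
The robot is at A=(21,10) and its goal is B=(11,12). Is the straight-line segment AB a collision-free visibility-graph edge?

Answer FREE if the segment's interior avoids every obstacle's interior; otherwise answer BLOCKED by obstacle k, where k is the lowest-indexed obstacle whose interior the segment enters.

BLOCKED by obstacle 1

Obstacle 1 [(13,18) (14,1) (20,0) (17,17)]:
  edge (13,18)–(14,1): crosses AB
  edge (14,1)–(20,0): clear
  edge (20,0)–(17,17): crosses AB
  edge (17,17)–(13,18): clear
  → BLOCKED
Obstacle 2 [(0,15) (1,0) (11,3) (9,23) (3,24)]:
  edge (0,15)–(1,0): clear
  edge (1,0)–(11,3): clear
  edge (11,3)–(9,23): clear
  edge (9,23)–(3,24): clear
  edge (3,24)–(0,15): clear
  midpoint (16,11) outside
  → clear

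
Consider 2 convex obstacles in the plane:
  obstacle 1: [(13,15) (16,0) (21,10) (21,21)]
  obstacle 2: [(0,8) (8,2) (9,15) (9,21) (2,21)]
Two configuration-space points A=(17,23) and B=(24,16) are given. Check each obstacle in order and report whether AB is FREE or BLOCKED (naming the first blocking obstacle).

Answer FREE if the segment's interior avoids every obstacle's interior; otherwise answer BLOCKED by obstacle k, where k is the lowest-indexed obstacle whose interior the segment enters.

Obstacle 1 [(13,15) (16,0) (21,10) (21,21)]:
  edge (13,15)–(16,0): clear
  edge (16,0)–(21,10): clear
  edge (21,10)–(21,21): crosses AB
  edge (21,21)–(13,15): crosses AB
  → BLOCKED
Obstacle 2 [(0,8) (8,2) (9,15) (9,21) (2,21)]:
  edge (0,8)–(8,2): clear
  edge (8,2)–(9,15): clear
  edge (9,15)–(9,21): clear
  edge (9,21)–(2,21): clear
  edge (2,21)–(0,8): clear
  midpoint (41/2,39/2) outside
  → clear

BLOCKED by obstacle 1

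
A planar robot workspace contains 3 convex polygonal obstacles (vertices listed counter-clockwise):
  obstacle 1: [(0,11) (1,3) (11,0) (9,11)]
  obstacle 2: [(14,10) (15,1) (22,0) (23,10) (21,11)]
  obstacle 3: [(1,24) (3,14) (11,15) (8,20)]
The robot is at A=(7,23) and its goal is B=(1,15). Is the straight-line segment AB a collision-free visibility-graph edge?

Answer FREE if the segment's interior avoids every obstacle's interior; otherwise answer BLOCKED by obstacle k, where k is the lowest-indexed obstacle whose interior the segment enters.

Obstacle 1 [(0,11) (1,3) (11,0) (9,11)]:
  edge (0,11)–(1,3): clear
  edge (1,3)–(11,0): clear
  edge (11,0)–(9,11): clear
  edge (9,11)–(0,11): clear
  midpoint (4,19) outside
  → clear
Obstacle 2 [(14,10) (15,1) (22,0) (23,10) (21,11)]:
  edge (14,10)–(15,1): clear
  edge (15,1)–(22,0): clear
  edge (22,0)–(23,10): clear
  edge (23,10)–(21,11): clear
  edge (21,11)–(14,10): clear
  midpoint (4,19) outside
  → clear
Obstacle 3 [(1,24) (3,14) (11,15) (8,20)]:
  edge (1,24)–(3,14): crosses AB
  edge (3,14)–(11,15): clear
  edge (11,15)–(8,20): clear
  edge (8,20)–(1,24): crosses AB
  → BLOCKED

BLOCKED by obstacle 3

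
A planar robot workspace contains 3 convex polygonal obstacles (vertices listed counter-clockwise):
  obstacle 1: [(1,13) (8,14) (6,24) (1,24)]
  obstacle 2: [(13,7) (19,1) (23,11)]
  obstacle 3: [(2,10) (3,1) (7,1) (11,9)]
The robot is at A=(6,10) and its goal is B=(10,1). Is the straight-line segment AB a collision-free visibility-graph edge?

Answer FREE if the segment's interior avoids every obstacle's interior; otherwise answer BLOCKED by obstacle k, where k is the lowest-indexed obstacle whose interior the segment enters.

Obstacle 1 [(1,13) (8,14) (6,24) (1,24)]:
  edge (1,13)–(8,14): clear
  edge (8,14)–(6,24): clear
  edge (6,24)–(1,24): clear
  edge (1,24)–(1,13): clear
  midpoint (8,11/2) outside
  → clear
Obstacle 2 [(13,7) (19,1) (23,11)]:
  edge (13,7)–(19,1): clear
  edge (19,1)–(23,11): clear
  edge (23,11)–(13,7): clear
  midpoint (8,11/2) outside
  → clear
Obstacle 3 [(2,10) (3,1) (7,1) (11,9)]:
  edge (2,10)–(3,1): clear
  edge (3,1)–(7,1): clear
  edge (7,1)–(11,9): crosses AB
  edge (11,9)–(2,10): crosses AB
  → BLOCKED

BLOCKED by obstacle 3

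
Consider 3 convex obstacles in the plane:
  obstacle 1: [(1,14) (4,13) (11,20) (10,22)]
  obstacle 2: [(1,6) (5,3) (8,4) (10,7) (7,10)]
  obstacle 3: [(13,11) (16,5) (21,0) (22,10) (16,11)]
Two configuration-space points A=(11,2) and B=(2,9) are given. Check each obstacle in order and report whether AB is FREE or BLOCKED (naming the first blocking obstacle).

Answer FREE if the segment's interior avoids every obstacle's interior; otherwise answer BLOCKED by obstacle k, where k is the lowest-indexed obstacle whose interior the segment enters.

BLOCKED by obstacle 2

Obstacle 1 [(1,14) (4,13) (11,20) (10,22)]:
  edge (1,14)–(4,13): clear
  edge (4,13)–(11,20): clear
  edge (11,20)–(10,22): clear
  edge (10,22)–(1,14): clear
  midpoint (13/2,11/2) outside
  → clear
Obstacle 2 [(1,6) (5,3) (8,4) (10,7) (7,10)]:
  edge (1,6)–(5,3): clear
  edge (5,3)–(8,4): clear
  edge (8,4)–(10,7): crosses AB
  edge (10,7)–(7,10): clear
  edge (7,10)–(1,6): crosses AB
  → BLOCKED
Obstacle 3 [(13,11) (16,5) (21,0) (22,10) (16,11)]:
  edge (13,11)–(16,5): clear
  edge (16,5)–(21,0): clear
  edge (21,0)–(22,10): clear
  edge (22,10)–(16,11): clear
  edge (16,11)–(13,11): clear
  midpoint (13/2,11/2) outside
  → clear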